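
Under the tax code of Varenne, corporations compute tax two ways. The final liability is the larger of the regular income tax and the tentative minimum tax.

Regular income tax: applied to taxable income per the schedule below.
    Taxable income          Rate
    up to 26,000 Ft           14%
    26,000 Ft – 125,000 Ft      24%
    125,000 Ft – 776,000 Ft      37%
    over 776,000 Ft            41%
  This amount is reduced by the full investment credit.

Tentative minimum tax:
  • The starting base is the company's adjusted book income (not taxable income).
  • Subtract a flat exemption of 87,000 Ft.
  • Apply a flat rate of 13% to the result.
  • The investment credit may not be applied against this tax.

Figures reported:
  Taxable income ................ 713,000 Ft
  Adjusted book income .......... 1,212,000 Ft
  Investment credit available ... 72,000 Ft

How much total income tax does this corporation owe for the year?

Tentative minimum tax:
  Base (adjusted book income): 1,212,000 Ft
  Less exemption 87,000 Ft → base 1,125,000 Ft
  1,125,000 Ft × 13% = 146,250 Ft

Regular income tax:
  26,000 Ft × 14% = 3,640 Ft
  99,000 Ft × 24% = 23,760 Ft
  588,000 Ft × 37% = 217,560 Ft
  → 244,960 Ft
  Less investment credit 72,000 Ft → 172,960 Ft

172,960 Ft > 146,250 Ft, so the regular income tax governs.

172,960 Ft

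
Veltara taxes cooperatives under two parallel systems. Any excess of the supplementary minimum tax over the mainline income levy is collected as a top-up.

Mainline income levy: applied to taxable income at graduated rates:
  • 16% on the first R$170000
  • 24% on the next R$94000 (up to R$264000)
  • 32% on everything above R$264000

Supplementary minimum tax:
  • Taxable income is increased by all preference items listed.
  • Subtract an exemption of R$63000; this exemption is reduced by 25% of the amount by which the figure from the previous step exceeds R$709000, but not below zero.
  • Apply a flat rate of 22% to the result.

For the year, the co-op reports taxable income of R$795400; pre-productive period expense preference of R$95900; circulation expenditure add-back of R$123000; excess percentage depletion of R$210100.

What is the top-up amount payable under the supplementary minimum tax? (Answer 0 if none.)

R$49560

Mainline income levy:
  R$170000 × 16% = R$27200
  R$94000 × 24% = R$22560
  R$531400 × 32% = R$170048
  → R$219808

Supplementary minimum tax:
  Adjusted income: R$795400 + R$95900 + R$123000 + R$210100 = R$1224400
  Exemption: 25% × (R$1224400 − R$709000) = R$128850 ≥ R$63000, so the exemption is fully phased out
  Base: R$1224400 − R$0 = R$1224400
  R$1224400 × 22% = R$269368

Excess of supplementary minimum tax over mainline income levy: R$269368 − R$219808 = R$49560.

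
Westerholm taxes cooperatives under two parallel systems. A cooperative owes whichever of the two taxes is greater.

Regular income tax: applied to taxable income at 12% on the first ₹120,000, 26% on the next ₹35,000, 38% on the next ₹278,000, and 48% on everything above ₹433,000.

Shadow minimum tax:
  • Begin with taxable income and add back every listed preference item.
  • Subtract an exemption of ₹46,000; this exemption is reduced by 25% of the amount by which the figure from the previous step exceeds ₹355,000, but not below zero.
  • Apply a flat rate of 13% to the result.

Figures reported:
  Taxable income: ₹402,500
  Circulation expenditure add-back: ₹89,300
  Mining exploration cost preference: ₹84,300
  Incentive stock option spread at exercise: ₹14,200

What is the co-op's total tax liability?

₹117,550

Regular income tax:
  ₹120,000 × 12% = ₹14,400
  ₹35,000 × 26% = ₹9,100
  ₹247,500 × 38% = ₹94,050
  → ₹117,550

Shadow minimum tax:
  Adjusted income: ₹402,500 + ₹89,300 + ₹84,300 + ₹14,200 = ₹590,300
  Exemption: 25% × (₹590,300 − ₹355,000) = ₹58,825 ≥ ₹46,000, so the exemption is fully phased out
  Base: ₹590,300 − ₹0 = ₹590,300
  ₹590,300 × 13% = ₹76,739

₹117,550 > ₹76,739, so the regular income tax governs.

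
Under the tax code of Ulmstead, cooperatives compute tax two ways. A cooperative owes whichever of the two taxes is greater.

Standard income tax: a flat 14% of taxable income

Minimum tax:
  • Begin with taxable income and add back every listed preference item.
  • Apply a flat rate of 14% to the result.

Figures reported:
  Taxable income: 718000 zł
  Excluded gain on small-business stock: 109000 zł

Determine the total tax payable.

Minimum tax:
  Adjusted income: 718000 zł + 109000 zł = 827000 zł
  827000 zł × 14% = 115780 zł

Standard income tax:
  718000 zł × 14% = 100520 zł

115780 zł > 100520 zł, so the minimum tax is the binding amount.

115780 zł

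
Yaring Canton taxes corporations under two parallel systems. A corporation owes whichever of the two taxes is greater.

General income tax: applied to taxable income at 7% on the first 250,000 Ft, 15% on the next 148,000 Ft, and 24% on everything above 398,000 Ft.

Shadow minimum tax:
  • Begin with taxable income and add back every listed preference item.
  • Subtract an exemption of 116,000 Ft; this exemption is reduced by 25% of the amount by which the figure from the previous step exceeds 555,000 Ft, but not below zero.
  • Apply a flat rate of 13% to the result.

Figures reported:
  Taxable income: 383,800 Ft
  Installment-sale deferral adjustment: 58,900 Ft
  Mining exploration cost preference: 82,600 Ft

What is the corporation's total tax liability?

Shadow minimum tax:
  Adjusted income: 383,800 Ft + 58,900 Ft + 82,600 Ft = 525,300 Ft
  Exemption: 525,300 Ft ≤ 555,000 Ft, so full 116,000 Ft applies
  Base: 525,300 Ft − 116,000 Ft = 409,300 Ft
  409,300 Ft × 13% = 53,209 Ft

General income tax:
  250,000 Ft × 7% = 17,500 Ft
  133,800 Ft × 15% = 20,070 Ft
  → 37,570 Ft

53,209 Ft > 37,570 Ft, so the shadow minimum tax is the binding amount.

53,209 Ft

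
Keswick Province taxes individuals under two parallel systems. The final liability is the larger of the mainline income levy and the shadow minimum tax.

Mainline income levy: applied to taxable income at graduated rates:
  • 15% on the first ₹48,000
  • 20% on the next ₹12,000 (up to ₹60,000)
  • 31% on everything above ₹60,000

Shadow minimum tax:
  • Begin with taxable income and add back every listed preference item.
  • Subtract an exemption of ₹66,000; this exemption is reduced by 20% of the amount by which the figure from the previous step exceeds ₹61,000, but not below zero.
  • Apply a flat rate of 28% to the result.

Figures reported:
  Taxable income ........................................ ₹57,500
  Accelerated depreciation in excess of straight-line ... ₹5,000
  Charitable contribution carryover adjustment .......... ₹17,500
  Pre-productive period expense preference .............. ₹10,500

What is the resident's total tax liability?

₹9,100

Mainline income levy:
  ₹48,000 × 15% = ₹7,200
  ₹9,500 × 20% = ₹1,900
  → ₹9,100

Shadow minimum tax:
  Adjusted income: ₹57,500 + ₹5,000 + ₹17,500 + ₹10,500 = ₹90,500
  Exemption: ₹66,000 − 20% × (₹90,500 − ₹61,000) = ₹66,000 − ₹5,900 = ₹60,100
  Base: ₹90,500 − ₹60,100 = ₹30,400
  ₹30,400 × 28% = ₹8,512

₹9,100 > ₹8,512, so the mainline income levy governs.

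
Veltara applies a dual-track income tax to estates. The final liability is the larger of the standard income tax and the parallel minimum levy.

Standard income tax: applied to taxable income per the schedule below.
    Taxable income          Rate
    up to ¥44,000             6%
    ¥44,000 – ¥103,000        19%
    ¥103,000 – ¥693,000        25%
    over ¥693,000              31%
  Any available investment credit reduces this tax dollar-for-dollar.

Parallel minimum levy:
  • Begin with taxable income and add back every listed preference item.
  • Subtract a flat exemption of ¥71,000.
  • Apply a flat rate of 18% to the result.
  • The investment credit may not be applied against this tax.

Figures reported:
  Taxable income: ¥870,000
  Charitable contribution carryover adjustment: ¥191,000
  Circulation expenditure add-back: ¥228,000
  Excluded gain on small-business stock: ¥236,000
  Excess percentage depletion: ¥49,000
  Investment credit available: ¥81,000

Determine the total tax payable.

Standard income tax:
  ¥44,000 × 6% = ¥2,640
  ¥59,000 × 19% = ¥11,210
  ¥590,000 × 25% = ¥147,500
  ¥177,000 × 31% = ¥54,870
  → ¥216,220
  Less investment credit ¥81,000 → ¥135,220

Parallel minimum levy:
  Adjusted income: ¥870,000 + ¥191,000 + ¥228,000 + ¥236,000 + ¥49,000 = ¥1,574,000
  Less exemption ¥71,000 → base ¥1,503,000
  ¥1,503,000 × 18% = ¥270,540

¥270,540 > ¥135,220, so the parallel minimum levy is the binding amount.

¥270,540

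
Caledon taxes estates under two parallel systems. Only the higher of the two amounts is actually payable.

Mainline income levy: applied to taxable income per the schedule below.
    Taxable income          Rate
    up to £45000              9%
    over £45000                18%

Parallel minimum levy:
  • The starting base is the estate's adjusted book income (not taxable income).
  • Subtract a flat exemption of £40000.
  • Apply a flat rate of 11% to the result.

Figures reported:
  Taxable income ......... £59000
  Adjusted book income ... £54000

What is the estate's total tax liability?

£6570

Mainline income levy:
  £45000 × 9% = £4050
  £14000 × 18% = £2520
  → £6570

Parallel minimum levy:
  Base (adjusted book income): £54000
  Less exemption £40000 → base £14000
  £14000 × 11% = £1540

£6570 > £1540, so the mainline income levy governs.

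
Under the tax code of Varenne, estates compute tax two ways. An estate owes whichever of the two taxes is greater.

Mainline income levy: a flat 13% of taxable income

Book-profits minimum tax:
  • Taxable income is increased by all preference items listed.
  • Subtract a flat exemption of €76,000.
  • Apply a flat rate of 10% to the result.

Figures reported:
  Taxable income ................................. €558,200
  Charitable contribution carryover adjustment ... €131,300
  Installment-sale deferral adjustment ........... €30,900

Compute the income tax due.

€72,566

Book-profits minimum tax:
  Adjusted income: €558,200 + €131,300 + €30,900 = €720,400
  Less exemption €76,000 → base €644,400
  €644,400 × 10% = €64,440

Mainline income levy:
  €558,200 × 13% = €72,566

€72,566 > €64,440, so the mainline income levy governs.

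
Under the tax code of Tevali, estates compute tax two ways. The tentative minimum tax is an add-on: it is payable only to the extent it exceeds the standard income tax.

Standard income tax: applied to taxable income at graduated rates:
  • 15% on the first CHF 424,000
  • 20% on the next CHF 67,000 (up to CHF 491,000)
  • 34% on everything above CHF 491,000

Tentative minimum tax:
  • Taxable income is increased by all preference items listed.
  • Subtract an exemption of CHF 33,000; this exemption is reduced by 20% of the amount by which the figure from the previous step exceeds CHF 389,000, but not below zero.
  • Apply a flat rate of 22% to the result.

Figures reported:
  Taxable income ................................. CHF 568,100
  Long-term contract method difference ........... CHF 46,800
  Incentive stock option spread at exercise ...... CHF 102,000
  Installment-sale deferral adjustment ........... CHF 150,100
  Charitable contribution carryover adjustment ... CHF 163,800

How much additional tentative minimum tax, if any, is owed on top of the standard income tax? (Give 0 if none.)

Standard income tax:
  CHF 424,000 × 15% = CHF 63,600
  CHF 67,000 × 20% = CHF 13,400
  CHF 77,100 × 34% = CHF 26,214
  → CHF 103,214

Tentative minimum tax:
  Adjusted income: CHF 568,100 + CHF 46,800 + CHF 102,000 + CHF 150,100 + CHF 163,800 = CHF 1,030,800
  Exemption: 20% × (CHF 1,030,800 − CHF 389,000) = CHF 128,360 ≥ CHF 33,000, so the exemption is fully phased out
  Base: CHF 1,030,800 − CHF 0 = CHF 1,030,800
  CHF 1,030,800 × 22% = CHF 226,776

Excess of tentative minimum tax over standard income tax: CHF 226,776 − CHF 103,214 = CHF 123,562.

CHF 123,562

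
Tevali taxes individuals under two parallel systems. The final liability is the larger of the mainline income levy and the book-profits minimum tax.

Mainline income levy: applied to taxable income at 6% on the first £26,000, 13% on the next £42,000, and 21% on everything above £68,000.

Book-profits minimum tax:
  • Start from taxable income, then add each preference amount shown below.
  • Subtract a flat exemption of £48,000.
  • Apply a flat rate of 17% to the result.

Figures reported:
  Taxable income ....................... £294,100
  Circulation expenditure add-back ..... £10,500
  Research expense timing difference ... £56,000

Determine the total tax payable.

£54,501

Mainline income levy:
  £26,000 × 6% = £1,560
  £42,000 × 13% = £5,460
  £226,100 × 21% = £47,481
  → £54,501

Book-profits minimum tax:
  Adjusted income: £294,100 + £10,500 + £56,000 = £360,600
  Less exemption £48,000 → base £312,600
  £312,600 × 17% = £53,142

£54,501 > £53,142, so the mainline income levy governs.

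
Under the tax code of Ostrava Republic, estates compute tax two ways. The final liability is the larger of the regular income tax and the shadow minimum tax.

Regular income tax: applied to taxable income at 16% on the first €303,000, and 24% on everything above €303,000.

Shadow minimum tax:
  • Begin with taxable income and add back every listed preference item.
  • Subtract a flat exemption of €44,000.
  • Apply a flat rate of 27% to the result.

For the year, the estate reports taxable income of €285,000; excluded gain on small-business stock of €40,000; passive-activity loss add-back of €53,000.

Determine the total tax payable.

Shadow minimum tax:
  Adjusted income: €285,000 + €40,000 + €53,000 = €378,000
  Less exemption €44,000 → base €334,000
  €334,000 × 27% = €90,180

Regular income tax:
  €285,000 × 16% = €45,600

€90,180 > €45,600, so the shadow minimum tax is the binding amount.

€90,180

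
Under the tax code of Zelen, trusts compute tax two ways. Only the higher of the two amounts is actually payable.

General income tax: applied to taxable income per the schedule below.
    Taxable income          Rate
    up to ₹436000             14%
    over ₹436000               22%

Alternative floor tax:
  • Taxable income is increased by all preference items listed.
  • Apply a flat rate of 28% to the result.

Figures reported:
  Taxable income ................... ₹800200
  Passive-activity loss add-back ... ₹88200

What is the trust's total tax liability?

General income tax:
  ₹436000 × 14% = ₹61040
  ₹364200 × 22% = ₹80124
  → ₹141164

Alternative floor tax:
  Adjusted income: ₹800200 + ₹88200 = ₹888400
  ₹888400 × 28% = ₹248752

₹248752 > ₹141164, so the alternative floor tax is the binding amount.

₹248752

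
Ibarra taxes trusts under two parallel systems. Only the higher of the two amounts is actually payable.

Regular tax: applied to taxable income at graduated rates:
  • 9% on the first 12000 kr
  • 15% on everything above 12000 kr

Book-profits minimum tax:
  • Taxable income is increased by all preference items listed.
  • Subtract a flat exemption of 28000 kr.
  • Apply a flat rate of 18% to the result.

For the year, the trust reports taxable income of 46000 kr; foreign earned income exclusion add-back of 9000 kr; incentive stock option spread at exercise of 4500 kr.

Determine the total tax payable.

6180 kr

Regular tax:
  12000 kr × 9% = 1080 kr
  34000 kr × 15% = 5100 kr
  → 6180 kr

Book-profits minimum tax:
  Adjusted income: 46000 kr + 9000 kr + 4500 kr = 59500 kr
  Less exemption 28000 kr → base 31500 kr
  31500 kr × 18% = 5670 kr

6180 kr > 5670 kr, so the regular tax governs.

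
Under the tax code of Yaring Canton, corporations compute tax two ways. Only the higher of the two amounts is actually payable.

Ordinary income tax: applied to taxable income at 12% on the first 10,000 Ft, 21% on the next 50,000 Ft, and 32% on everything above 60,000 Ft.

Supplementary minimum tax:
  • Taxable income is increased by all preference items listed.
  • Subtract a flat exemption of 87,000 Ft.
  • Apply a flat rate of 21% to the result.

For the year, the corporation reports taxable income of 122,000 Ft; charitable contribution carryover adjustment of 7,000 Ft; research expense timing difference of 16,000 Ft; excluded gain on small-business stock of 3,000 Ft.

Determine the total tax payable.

31,540 Ft

Supplementary minimum tax:
  Adjusted income: 122,000 Ft + 7,000 Ft + 16,000 Ft + 3,000 Ft = 148,000 Ft
  Less exemption 87,000 Ft → base 61,000 Ft
  61,000 Ft × 21% = 12,810 Ft

Ordinary income tax:
  10,000 Ft × 12% = 1,200 Ft
  50,000 Ft × 21% = 10,500 Ft
  62,000 Ft × 32% = 19,840 Ft
  → 31,540 Ft

31,540 Ft > 12,810 Ft, so the ordinary income tax governs.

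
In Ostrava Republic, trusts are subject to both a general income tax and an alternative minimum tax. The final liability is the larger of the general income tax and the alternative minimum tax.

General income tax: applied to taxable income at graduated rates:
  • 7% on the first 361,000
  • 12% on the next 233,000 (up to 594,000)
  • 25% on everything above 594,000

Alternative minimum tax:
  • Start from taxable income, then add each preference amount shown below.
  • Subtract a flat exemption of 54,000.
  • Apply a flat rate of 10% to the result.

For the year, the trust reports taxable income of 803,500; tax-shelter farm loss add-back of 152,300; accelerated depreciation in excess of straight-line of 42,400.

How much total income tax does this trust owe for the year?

Alternative minimum tax:
  Adjusted income: 803,500 + 152,300 + 42,400 = 998,200
  Less exemption 54,000 → base 944,200
  944,200 × 10% = 94,420

General income tax:
  361,000 × 7% = 25,270
  233,000 × 12% = 27,960
  209,500 × 25% = 52,375
  → 105,605

105,605 > 94,420, so the general income tax governs.

105,605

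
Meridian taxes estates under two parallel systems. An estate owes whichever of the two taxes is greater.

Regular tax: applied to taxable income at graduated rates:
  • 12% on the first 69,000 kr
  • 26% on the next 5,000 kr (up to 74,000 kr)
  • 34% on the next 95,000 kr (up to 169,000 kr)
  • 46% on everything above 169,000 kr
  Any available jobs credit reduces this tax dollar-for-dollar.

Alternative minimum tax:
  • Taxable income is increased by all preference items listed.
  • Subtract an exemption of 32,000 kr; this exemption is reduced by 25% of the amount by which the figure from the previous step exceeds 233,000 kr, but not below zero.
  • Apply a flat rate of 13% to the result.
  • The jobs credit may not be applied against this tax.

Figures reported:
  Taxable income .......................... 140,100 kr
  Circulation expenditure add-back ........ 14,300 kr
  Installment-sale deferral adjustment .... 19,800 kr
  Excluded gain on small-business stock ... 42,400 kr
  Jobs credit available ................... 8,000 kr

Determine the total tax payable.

Regular tax:
  69,000 kr × 12% = 8,280 kr
  5,000 kr × 26% = 1,300 kr
  66,100 kr × 34% = 22,474 kr
  → 32,054 kr
  Less jobs credit 8,000 kr → 24,054 kr

Alternative minimum tax:
  Adjusted income: 140,100 kr + 14,300 kr + 19,800 kr + 42,400 kr = 216,600 kr
  Exemption: 216,600 kr ≤ 233,000 kr, so full 32,000 kr applies
  Base: 216,600 kr − 32,000 kr = 184,600 kr
  184,600 kr × 13% = 23,998 kr

24,054 kr > 23,998 kr, so the regular tax governs.

24,054 kr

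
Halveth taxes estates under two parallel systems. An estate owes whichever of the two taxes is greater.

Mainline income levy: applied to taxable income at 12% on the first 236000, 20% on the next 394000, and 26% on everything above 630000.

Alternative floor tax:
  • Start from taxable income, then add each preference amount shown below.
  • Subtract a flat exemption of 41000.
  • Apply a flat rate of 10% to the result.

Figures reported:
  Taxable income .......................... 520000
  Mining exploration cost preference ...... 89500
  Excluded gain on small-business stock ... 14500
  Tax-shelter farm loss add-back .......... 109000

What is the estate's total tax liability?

Alternative floor tax:
  Adjusted income: 520000 + 89500 + 14500 + 109000 = 733000
  Less exemption 41000 → base 692000
  692000 × 10% = 69200

Mainline income levy:
  236000 × 12% = 28320
  284000 × 20% = 56800
  → 85120

85120 > 69200, so the mainline income levy governs.

85120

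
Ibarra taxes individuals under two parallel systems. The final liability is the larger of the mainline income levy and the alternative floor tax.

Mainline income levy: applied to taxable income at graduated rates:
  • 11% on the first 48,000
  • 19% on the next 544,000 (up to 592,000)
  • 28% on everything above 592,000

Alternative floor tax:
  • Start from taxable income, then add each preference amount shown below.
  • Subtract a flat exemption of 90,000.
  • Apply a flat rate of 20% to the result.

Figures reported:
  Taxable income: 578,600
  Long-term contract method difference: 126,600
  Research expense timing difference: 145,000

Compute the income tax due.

Mainline income levy:
  48,000 × 11% = 5,280
  530,600 × 19% = 100,814
  → 106,094

Alternative floor tax:
  Adjusted income: 578,600 + 126,600 + 145,000 = 850,200
  Less exemption 90,000 → base 760,200
  760,200 × 20% = 152,040

152,040 > 106,094, so the alternative floor tax is the binding amount.

152,040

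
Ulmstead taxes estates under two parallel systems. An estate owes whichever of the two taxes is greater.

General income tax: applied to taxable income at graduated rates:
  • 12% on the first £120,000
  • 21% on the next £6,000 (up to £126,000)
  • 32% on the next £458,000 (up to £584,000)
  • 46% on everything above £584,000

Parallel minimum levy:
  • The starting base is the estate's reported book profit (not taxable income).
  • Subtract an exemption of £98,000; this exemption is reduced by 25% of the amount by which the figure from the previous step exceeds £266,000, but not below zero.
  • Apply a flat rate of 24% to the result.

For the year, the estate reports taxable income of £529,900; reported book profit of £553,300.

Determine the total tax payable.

Parallel minimum levy:
  Base (reported book profit): £553,300
  Exemption: £98,000 − 25% × (£553,300 − £266,000) = £98,000 − £71,825 = £26,175
  Base: £553,300 − £26,175 = £527,125
  £527,125 × 24% = £126,510

General income tax:
  £120,000 × 12% = £14,400
  £6,000 × 21% = £1,260
  £403,900 × 32% = £129,248
  → £144,908

£144,908 > £126,510, so the general income tax governs.

£144,908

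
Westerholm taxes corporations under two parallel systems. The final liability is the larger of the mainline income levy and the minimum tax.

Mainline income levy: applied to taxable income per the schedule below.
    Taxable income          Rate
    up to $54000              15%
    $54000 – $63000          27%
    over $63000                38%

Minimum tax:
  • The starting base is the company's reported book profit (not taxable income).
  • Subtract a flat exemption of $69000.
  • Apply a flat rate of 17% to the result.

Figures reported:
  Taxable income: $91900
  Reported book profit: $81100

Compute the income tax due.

$21512

Mainline income levy:
  $54000 × 15% = $8100
  $9000 × 27% = $2430
  $28900 × 38% = $10982
  → $21512

Minimum tax:
  Base (reported book profit): $81100
  Less exemption $69000 → base $12100
  $12100 × 17% = $2057

$21512 > $2057, so the mainline income levy governs.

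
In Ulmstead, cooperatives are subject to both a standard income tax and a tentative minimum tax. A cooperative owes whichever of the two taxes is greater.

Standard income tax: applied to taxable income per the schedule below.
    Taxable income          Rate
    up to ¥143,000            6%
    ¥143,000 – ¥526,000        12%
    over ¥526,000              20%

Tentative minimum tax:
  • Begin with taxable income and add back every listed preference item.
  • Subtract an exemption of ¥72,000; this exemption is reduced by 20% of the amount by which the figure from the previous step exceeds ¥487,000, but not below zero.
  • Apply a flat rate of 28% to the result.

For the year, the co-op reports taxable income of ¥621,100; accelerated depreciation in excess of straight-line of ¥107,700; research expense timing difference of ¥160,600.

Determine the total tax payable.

Standard income tax:
  ¥143,000 × 6% = ¥8,580
  ¥383,000 × 12% = ¥45,960
  ¥95,100 × 20% = ¥19,020
  → ¥73,560

Tentative minimum tax:
  Adjusted income: ¥621,100 + ¥107,700 + ¥160,600 = ¥889,400
  Exemption: 20% × (¥889,400 − ¥487,000) = ¥80,480 ≥ ¥72,000, so the exemption is fully phased out
  Base: ¥889,400 − ¥0 = ¥889,400
  ¥889,400 × 28% = ¥249,032

¥249,032 > ¥73,560, so the tentative minimum tax is the binding amount.

¥249,032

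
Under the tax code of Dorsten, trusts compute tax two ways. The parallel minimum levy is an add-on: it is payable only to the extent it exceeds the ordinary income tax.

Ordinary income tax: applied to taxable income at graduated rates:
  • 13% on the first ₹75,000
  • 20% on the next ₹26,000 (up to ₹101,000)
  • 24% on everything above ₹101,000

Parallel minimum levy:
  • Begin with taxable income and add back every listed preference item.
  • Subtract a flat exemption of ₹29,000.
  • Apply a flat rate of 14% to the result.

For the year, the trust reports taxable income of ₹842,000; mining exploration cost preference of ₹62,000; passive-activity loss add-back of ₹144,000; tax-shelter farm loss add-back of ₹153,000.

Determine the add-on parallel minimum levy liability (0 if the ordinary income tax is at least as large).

Parallel minimum levy:
  Adjusted income: ₹842,000 + ₹62,000 + ₹144,000 + ₹153,000 = ₹1,201,000
  Less exemption ₹29,000 → base ₹1,172,000
  ₹1,172,000 × 14% = ₹164,080

Ordinary income tax:
  ₹75,000 × 13% = ₹9,750
  ₹26,000 × 20% = ₹5,200
  ₹741,000 × 24% = ₹177,840
  → ₹192,790

₹164,080 ≤ ₹192,790, so no add-on is due.

₹0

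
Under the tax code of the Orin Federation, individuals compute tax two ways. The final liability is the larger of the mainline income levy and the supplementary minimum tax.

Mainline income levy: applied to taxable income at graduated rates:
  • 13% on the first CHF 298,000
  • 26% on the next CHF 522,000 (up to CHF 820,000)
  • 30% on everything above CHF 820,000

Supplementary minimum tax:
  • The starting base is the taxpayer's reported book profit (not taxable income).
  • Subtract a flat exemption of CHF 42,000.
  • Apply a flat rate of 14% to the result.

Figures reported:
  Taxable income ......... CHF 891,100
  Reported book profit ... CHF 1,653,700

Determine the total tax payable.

CHF 225,638

Supplementary minimum tax:
  Base (reported book profit): CHF 1,653,700
  Less exemption CHF 42,000 → base CHF 1,611,700
  CHF 1,611,700 × 14% = CHF 225,638

Mainline income levy:
  CHF 298,000 × 13% = CHF 38,740
  CHF 522,000 × 26% = CHF 135,720
  CHF 71,100 × 30% = CHF 21,330
  → CHF 195,790

CHF 225,638 > CHF 195,790, so the supplementary minimum tax is the binding amount.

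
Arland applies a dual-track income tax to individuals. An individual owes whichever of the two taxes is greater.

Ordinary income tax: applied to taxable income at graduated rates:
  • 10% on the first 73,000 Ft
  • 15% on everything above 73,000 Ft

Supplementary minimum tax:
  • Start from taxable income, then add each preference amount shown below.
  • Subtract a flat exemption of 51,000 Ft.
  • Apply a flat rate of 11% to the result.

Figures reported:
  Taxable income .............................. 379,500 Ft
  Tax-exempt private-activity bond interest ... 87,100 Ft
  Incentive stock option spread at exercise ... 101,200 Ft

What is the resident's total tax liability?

Supplementary minimum tax:
  Adjusted income: 379,500 Ft + 87,100 Ft + 101,200 Ft = 567,800 Ft
  Less exemption 51,000 Ft → base 516,800 Ft
  516,800 Ft × 11% = 56,848 Ft

Ordinary income tax:
  73,000 Ft × 10% = 7,300 Ft
  306,500 Ft × 15% = 45,975 Ft
  → 53,275 Ft

56,848 Ft > 53,275 Ft, so the supplementary minimum tax is the binding amount.

56,848 Ft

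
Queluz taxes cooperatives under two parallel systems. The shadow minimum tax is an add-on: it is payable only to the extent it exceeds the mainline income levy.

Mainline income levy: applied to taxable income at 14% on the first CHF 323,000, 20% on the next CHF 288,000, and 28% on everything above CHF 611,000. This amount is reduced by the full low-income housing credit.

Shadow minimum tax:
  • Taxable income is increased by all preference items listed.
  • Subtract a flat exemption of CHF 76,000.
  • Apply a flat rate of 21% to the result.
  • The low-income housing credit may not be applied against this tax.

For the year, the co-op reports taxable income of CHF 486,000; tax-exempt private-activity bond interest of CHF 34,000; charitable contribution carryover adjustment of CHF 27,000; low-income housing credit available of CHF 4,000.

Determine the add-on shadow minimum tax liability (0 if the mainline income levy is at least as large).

CHF 25,090

Mainline income levy:
  CHF 323,000 × 14% = CHF 45,220
  CHF 163,000 × 20% = CHF 32,600
  → CHF 77,820
  Less low-income housing credit CHF 4,000 → CHF 73,820

Shadow minimum tax:
  Adjusted income: CHF 486,000 + CHF 34,000 + CHF 27,000 = CHF 547,000
  Less exemption CHF 76,000 → base CHF 471,000
  CHF 471,000 × 21% = CHF 98,910

Excess of shadow minimum tax over mainline income levy: CHF 98,910 − CHF 73,820 = CHF 25,090.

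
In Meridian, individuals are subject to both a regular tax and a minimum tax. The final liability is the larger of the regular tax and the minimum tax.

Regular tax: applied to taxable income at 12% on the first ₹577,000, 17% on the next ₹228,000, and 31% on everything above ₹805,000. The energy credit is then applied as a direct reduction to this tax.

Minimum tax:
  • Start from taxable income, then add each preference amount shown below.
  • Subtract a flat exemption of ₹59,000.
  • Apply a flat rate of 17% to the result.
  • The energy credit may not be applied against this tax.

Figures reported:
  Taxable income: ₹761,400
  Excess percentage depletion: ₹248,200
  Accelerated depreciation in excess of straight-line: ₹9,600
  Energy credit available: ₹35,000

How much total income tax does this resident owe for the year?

Minimum tax:
  Adjusted income: ₹761,400 + ₹248,200 + ₹9,600 = ₹1,019,200
  Less exemption ₹59,000 → base ₹960,200
  ₹960,200 × 17% = ₹163,234

Regular tax:
  ₹577,000 × 12% = ₹69,240
  ₹184,400 × 17% = ₹31,348
  → ₹100,588
  Less energy credit ₹35,000 → ₹65,588

₹163,234 > ₹65,588, so the minimum tax is the binding amount.

₹163,234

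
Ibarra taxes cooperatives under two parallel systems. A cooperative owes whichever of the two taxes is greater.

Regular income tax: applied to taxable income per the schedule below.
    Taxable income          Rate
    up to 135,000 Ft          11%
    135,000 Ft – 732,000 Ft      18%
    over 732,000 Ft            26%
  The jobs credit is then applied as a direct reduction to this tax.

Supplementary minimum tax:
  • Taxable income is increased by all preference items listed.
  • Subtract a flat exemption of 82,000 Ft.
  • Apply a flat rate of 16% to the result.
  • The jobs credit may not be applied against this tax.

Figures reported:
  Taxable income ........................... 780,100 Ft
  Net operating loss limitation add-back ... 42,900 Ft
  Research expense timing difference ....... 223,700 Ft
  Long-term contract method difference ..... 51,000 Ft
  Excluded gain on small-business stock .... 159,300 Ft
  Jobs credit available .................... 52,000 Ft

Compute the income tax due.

Regular income tax:
  135,000 Ft × 11% = 14,850 Ft
  597,000 Ft × 18% = 107,460 Ft
  48,100 Ft × 26% = 12,506 Ft
  → 134,816 Ft
  Less jobs credit 52,000 Ft → 82,816 Ft

Supplementary minimum tax:
  Adjusted income: 780,100 Ft + 42,900 Ft + 223,700 Ft + 51,000 Ft + 159,300 Ft = 1,257,000 Ft
  Less exemption 82,000 Ft → base 1,175,000 Ft
  1,175,000 Ft × 16% = 188,000 Ft

188,000 Ft > 82,816 Ft, so the supplementary minimum tax is the binding amount.

188,000 Ft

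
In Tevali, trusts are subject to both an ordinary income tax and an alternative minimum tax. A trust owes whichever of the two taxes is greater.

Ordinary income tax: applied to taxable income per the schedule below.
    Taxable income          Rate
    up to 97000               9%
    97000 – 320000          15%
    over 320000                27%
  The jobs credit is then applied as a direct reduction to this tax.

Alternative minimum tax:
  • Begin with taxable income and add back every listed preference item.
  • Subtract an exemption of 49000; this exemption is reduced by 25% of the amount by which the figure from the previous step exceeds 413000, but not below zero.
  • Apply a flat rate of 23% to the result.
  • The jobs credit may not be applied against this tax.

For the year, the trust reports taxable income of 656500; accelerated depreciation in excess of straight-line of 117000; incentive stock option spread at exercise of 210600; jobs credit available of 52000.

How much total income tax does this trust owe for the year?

Ordinary income tax:
  97000 × 9% = 8730
  223000 × 15% = 33450
  336500 × 27% = 90855
  → 133035
  Less jobs credit 52000 → 81035

Alternative minimum tax:
  Adjusted income: 656500 + 117000 + 210600 = 984100
  Exemption: 25% × (984100 − 413000) = 142775 ≥ 49000, so the exemption is fully phased out
  Base: 984100 − 0 = 984100
  984100 × 23% = 226343

226343 > 81035, so the alternative minimum tax is the binding amount.

226343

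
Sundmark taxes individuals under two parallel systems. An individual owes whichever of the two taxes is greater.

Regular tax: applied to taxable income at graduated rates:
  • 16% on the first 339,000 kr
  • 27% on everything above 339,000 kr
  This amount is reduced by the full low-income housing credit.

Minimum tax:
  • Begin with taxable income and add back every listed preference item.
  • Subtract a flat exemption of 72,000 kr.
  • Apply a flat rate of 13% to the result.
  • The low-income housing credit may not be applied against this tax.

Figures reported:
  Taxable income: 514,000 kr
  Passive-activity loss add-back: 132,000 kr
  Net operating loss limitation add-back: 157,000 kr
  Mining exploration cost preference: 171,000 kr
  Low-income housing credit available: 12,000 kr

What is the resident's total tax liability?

117,260 kr

Regular tax:
  339,000 kr × 16% = 54,240 kr
  175,000 kr × 27% = 47,250 kr
  → 101,490 kr
  Less low-income housing credit 12,000 kr → 89,490 kr

Minimum tax:
  Adjusted income: 514,000 kr + 132,000 kr + 157,000 kr + 171,000 kr = 974,000 kr
  Less exemption 72,000 kr → base 902,000 kr
  902,000 kr × 13% = 117,260 kr

117,260 kr > 89,490 kr, so the minimum tax is the binding amount.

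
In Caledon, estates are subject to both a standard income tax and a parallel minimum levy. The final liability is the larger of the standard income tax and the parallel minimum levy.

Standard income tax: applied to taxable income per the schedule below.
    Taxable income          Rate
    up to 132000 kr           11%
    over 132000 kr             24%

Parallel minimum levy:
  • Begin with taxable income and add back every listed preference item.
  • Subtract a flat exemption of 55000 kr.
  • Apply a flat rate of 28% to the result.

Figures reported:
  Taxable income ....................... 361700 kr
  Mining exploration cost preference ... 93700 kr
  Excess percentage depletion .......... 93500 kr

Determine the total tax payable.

138292 kr

Parallel minimum levy:
  Adjusted income: 361700 kr + 93700 kr + 93500 kr = 548900 kr
  Less exemption 55000 kr → base 493900 kr
  493900 kr × 28% = 138292 kr

Standard income tax:
  132000 kr × 11% = 14520 kr
  229700 kr × 24% = 55128 kr
  → 69648 kr

138292 kr > 69648 kr, so the parallel minimum levy is the binding amount.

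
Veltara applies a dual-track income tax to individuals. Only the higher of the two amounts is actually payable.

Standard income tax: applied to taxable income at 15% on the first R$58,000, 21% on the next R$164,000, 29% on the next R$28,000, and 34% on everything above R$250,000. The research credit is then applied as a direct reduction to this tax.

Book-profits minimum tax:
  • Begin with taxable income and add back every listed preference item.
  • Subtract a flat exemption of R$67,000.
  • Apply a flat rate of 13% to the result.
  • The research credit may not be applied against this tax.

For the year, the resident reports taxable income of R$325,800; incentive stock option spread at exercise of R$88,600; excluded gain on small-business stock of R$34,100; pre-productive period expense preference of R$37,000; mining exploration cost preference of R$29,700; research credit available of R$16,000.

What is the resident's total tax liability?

R$61,032

Book-profits minimum tax:
  Adjusted income: R$325,800 + R$88,600 + R$34,100 + R$37,000 + R$29,700 = R$515,200
  Less exemption R$67,000 → base R$448,200
  R$448,200 × 13% = R$58,266

Standard income tax:
  R$58,000 × 15% = R$8,700
  R$164,000 × 21% = R$34,440
  R$28,000 × 29% = R$8,120
  R$75,800 × 34% = R$25,772
  → R$77,032
  Less research credit R$16,000 → R$61,032

R$61,032 > R$58,266, so the standard income tax governs.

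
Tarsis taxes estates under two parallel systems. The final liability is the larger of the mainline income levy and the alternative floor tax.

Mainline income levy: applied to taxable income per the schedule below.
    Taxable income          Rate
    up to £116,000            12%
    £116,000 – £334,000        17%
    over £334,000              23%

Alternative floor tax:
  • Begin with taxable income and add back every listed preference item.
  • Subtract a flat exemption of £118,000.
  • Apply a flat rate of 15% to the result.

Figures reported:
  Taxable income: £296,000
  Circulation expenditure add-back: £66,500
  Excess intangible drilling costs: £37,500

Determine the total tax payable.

Mainline income levy:
  £116,000 × 12% = £13,920
  £180,000 × 17% = £30,600
  → £44,520

Alternative floor tax:
  Adjusted income: £296,000 + £66,500 + £37,500 = £400,000
  Less exemption £118,000 → base £282,000
  £282,000 × 15% = £42,300

£44,520 > £42,300, so the mainline income levy governs.

£44,520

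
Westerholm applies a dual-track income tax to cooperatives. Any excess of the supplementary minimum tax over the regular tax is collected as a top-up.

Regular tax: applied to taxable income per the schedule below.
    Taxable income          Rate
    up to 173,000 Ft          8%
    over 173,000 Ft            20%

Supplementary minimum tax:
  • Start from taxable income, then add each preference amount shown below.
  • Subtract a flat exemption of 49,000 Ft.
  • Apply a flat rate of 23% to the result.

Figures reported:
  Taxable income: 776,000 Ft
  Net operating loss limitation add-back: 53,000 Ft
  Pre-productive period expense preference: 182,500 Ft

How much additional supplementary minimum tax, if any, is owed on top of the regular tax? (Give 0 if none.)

86,935 Ft

Regular tax:
  173,000 Ft × 8% = 13,840 Ft
  603,000 Ft × 20% = 120,600 Ft
  → 134,440 Ft

Supplementary minimum tax:
  Adjusted income: 776,000 Ft + 53,000 Ft + 182,500 Ft = 1,011,500 Ft
  Less exemption 49,000 Ft → base 962,500 Ft
  962,500 Ft × 23% = 221,375 Ft

Excess of supplementary minimum tax over regular tax: 221,375 Ft − 134,440 Ft = 86,935 Ft.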